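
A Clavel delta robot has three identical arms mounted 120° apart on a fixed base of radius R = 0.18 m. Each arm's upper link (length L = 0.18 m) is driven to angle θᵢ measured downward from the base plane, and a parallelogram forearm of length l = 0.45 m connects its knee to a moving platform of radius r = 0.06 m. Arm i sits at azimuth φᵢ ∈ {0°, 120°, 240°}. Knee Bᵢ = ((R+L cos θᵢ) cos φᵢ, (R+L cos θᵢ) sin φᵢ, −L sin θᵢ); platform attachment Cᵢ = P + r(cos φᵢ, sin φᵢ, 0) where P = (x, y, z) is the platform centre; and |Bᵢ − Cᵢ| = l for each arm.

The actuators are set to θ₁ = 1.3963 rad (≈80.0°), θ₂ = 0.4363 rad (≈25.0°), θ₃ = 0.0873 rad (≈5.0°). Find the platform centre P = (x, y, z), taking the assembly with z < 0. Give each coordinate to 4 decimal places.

(-0.2343, -0.0485, -0.4042)

arm 1 at φ=0.0°: e+L cos θ1 = 0.1513;  centre 1 = (0.1513, 0.0000, -0.1773)
φ2=120.0°: virtual centre (-0.1416, 0.2452, -0.0761), radius l
arm 3 at φ=240.0°: e+L cos θ3 = 0.2993;  centre 3 = (-0.1497, -0.2592, -0.0157)
eliminate P² terms by subtracting sphere 1 from 2 and 3
linear system: -0.5856x+0.4904y = 0.0317−0.2024z; -0.6018x+-0.5184y = 0.0355−0.3231z
Cramer: x(z) = -0.0565+0.4399z;  y(z) = -0.0029+0.1126z
into |P−centre ₁|² = l²: 1.2062z² + 0.1711z + -0.1279 = 0;  Δ = 0.6464;  z = -0.4042 or 0.2624 → z<0 root = -0.4042
x = -0.2343, y = -0.0485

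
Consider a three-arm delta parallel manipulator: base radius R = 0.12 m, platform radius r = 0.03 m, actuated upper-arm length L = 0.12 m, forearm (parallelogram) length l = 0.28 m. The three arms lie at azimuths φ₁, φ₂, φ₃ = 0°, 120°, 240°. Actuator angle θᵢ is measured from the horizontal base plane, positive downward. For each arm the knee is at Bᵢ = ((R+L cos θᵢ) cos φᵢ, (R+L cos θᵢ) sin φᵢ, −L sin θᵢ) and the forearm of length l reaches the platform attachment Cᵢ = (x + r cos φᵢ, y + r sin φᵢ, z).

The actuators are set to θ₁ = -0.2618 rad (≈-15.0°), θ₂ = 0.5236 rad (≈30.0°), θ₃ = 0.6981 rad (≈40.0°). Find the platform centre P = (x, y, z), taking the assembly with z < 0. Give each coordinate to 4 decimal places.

φ1=0.0°: virtual centre (0.2059, 0.0000, 0.0311), radius l
φ2=120.0°: virtual centre (-0.0970, 0.1679, -0.0600), radius l
O3 = (0.1819·cos240.0°, 0.1819·sin240.0°, -0.0771) = (-0.0910, -0.1576, -0.0771)
eliminate P² terms by subtracting sphere 1 from 2 and 3
plane₁₂: -0.6057x+0.3359y+-0.1821z = -0.0022
det = 0.3903;  x = 0.0055+-0.3332z,  y = 0.0034+-0.0588z
quadratic in z: (1.1145)z²+(0.0711)z+(-0.0372)=0, √Δ=0.4136 → z ∈ {-0.2174, 0.1537}; z = -0.2174 (taking z<0)
x = 0.0779, y = 0.0162

(0.0779, 0.0162, -0.2174)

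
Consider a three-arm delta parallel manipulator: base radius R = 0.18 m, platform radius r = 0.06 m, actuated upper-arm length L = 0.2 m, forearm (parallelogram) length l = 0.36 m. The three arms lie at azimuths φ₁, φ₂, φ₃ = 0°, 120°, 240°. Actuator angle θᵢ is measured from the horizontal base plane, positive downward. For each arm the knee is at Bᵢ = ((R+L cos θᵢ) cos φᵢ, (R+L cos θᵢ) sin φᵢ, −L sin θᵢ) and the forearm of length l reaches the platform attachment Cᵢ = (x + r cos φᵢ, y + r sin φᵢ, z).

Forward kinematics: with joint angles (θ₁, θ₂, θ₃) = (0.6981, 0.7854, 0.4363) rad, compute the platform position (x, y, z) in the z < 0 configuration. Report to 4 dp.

(-0.0132, -0.0491, -0.3411)

S1 = (0.2732·cos0.0°, 0.2732·sin0.0°, -0.1286) = (0.2732, 0.0000, -0.1286)
S2 = (0.2614·cos120.0°, 0.2614·sin120.0°, -0.1414) = (-0.1307, 0.2264, -0.1414)
φ3=240.0°: virtual centre (-0.1506, -0.2609, -0.0845), radius l
subtract pairs → two planes through P
[-0.8078 0.4528 -0.0257]·P = -0.0028;  [-0.8477 -0.5218 0.0881]·P = 0.0067
det = 0.8054;  x = -0.0020+0.0328z,  y = -0.0097+0.1154z
quadratic in z: (1.0144)z²+(0.2368)z+(-0.0373)=0, √Δ=0.4553 → z ∈ {-0.3411, 0.1077}; z = -0.3411 (taking z<0)
x = -0.0132, y = -0.0491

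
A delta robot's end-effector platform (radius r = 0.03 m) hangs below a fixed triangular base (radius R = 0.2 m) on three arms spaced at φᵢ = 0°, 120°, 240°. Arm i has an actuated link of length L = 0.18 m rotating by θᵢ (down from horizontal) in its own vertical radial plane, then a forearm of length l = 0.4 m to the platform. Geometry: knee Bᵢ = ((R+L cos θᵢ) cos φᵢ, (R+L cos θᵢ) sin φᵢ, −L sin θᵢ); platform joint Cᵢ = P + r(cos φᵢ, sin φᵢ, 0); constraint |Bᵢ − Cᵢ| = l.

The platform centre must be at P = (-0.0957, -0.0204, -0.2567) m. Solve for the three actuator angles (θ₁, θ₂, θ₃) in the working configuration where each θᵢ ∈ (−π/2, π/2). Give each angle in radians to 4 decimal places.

θ₁ = 0.8727, θ₂ = 0.1748, θ₃ = -0.0871

rotate P by −φ1: (-0.0957, -0.0204, -0.2567)
  A=0.2657, B=-0.2567, C=(l²−L²−A²−y'²−z²)/(2L)=-0.0259
  γ=atan2(-0.2567,0.2657)=-0.7682;  ψ=arccos(-0.0700)=1.6408;  θ1=γ+ψ≈0.8727
arm 2 (φ=120.0°): x'=0.0302, y'=0.0931
  A cos θ + B sin θ = C:  0.1398·cos θ + -0.2567·sin θ = 0.0930
  √(A²+B²)=0.2923;  θ2 = -1.0721+1.2469 ≈ 0.1748
arm 3 (φ=240.0°): x'=0.0655, y'=-0.0727
  A cos θ + B sin θ = C:  0.1045·cos θ + -0.2567·sin θ = 0.1264
  γ=atan2(-0.2567,0.1045)=-1.1842;  ψ=arccos(0.4561)=1.0972;  θ3=γ+ψ≈-0.0871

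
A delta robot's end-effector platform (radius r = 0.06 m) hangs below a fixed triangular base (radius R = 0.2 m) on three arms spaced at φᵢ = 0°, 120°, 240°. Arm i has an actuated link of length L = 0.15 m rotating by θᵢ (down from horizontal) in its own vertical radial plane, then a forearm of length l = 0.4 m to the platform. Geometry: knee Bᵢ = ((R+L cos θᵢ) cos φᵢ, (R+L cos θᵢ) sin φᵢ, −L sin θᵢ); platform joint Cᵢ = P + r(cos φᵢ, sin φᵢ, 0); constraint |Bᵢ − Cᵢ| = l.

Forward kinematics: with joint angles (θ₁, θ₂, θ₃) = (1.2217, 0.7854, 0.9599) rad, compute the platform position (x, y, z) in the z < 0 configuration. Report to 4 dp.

O1 = (0.1913·cos0.0°, 0.1913·sin0.0°, -0.1410) = (0.1913, 0.0000, -0.1410)
O2 = (0.2461·cos120.0°, 0.2461·sin120.0°, -0.1061) = (-0.1230, 0.2131, -0.1061)
O3 = (0.2260·cos240.0°, 0.2260·sin240.0°, -0.1229) = (-0.1130, -0.1958, -0.1229)
eliminate P² terms by subtracting sphere 1 from 2 and 3
plane₁₂: -0.6287x+0.4262y+0.0698z = 0.0153
Cramer: x(z) = -0.0201+0.0845z;  y(z) = 0.0064-0.0390z
into |P−O₁|² = l²: 1.0087z² + 0.2457z + -0.0954 = 0;  Δ = 0.4453;  z = -0.4526 or 0.2090 → z<0 root = -0.4526
x = -0.0583, y = 0.0240

(-0.0583, 0.0240, -0.4526)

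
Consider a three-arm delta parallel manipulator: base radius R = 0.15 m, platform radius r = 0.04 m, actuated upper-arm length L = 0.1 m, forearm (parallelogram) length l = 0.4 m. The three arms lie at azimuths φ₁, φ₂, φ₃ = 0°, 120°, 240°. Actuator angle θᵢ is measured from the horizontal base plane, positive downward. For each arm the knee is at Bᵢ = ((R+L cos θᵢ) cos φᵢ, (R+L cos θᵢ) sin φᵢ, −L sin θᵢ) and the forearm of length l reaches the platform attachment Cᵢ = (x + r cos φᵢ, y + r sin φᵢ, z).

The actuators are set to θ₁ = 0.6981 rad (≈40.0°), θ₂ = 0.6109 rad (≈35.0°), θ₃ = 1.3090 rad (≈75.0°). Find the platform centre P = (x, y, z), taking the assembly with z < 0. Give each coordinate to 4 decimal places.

(0.0370, 0.0842, -0.4256)

arm 1 at φ=0.0°: ρ1 = 0.1866;  O1 = (0.1866, 0.0000, -0.0643)
φ2=120.0°: virtual centre (-0.0960, 0.1662, -0.0574), radius l
φ3=240.0°: virtual centre (-0.0679, -0.1177, -0.0966), radius l
|O₂|²−|O₁|² = 0.0012;  |O₃|²−|O₁|² = -0.0112
plane₁₂: -0.5651x+0.3324y+0.0138z = 0.0012
det = 0.3022;  x = 0.0114+-0.0603z,  y = 0.0228+-0.1442z
into |P−O₁|² = l²: 1.0244z² + 0.1431z + -0.1246 = 0;  Δ = 0.5312;  z = -0.4256 or 0.2859 → z<0 root = -0.4256
x = 0.0370, y = 0.0842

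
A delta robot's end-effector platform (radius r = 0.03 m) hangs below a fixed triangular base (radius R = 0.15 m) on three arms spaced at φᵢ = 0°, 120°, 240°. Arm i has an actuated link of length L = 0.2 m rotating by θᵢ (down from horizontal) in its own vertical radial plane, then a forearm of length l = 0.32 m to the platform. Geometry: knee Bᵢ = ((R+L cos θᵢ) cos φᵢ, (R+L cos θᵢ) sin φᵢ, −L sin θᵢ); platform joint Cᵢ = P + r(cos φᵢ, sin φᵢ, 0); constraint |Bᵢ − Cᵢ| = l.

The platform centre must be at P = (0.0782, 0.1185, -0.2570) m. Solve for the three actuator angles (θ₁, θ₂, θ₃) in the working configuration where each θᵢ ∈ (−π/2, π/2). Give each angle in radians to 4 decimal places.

θ₁ = 0.3490, θ₂ = 0.4362, θ₃ = 1.3091

arm 1 (φ=0.0°): x'=0.0782, y'=0.1185
  A=0.0418, B=-0.2570, C=(l²−L²−A²−y'²−z²)/(2L)=-0.0486
  θ1 = atan2(B,A) + arccos(C/0.2604) = 0.3490
φ2=120.0° → target in arm frame (0.0635, -0.1270)
  A=0.0565, B=-0.2570, C=(l²−L²−A²−y'²−z²)/(2L)=-0.0574
  √(A²+B²)=0.2631;  θ2 = -1.3545+1.7907 ≈ 0.4362
φ3=240.0° → target in arm frame (-0.1417, 0.0085)
  A cos θ + B sin θ = C:  0.2617·cos θ + -0.2570·sin θ = -0.1806
  γ=atan2(-0.2570,0.2617)=-0.7763;  ψ=arccos(-0.4922)=2.0854;  θ3=γ+ψ≈1.3091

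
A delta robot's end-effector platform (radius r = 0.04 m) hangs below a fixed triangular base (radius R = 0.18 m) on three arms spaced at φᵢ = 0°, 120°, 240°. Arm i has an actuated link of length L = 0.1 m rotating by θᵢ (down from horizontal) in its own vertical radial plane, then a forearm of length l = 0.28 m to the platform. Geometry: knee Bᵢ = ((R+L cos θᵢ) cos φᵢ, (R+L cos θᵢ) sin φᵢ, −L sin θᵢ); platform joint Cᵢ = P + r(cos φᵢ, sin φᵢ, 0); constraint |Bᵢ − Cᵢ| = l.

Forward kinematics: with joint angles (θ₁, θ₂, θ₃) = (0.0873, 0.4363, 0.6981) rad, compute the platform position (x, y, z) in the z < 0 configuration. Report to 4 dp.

(0.0314, 0.0167, -0.1952)

centre 1 = (0.2396·cos0.0°, 0.2396·sin0.0°, -0.0087) = (0.2396, 0.0000, -0.0087)
φ2=120.0°: virtual centre (-0.1153, 0.1997, -0.0423), radius l
arm 3 at φ=240.0°: ρ3 = 0.2166;  centre 3 = (-0.1083, -0.1876, -0.0643)
|centre ₂|²−|centre ₁|² = -0.0025;  |centre ₃|²−|centre ₁|² = -0.0064
[-0.7099 0.3995 -0.0671]·P = -0.0025;  [-0.6958 -0.3752 -0.1111]·P = -0.0064
det = 0.5443;  x = 0.0065+-0.1278z,  y = 0.0052+-0.0592z
into |P−centre ₁|² = l²: 1.0198z² + 0.0764z + -0.0239 = 0;  Δ = 0.1035;  z = -0.1952 or 0.1203 → z<0 root = -0.1952
x = 0.0314, y = 0.0167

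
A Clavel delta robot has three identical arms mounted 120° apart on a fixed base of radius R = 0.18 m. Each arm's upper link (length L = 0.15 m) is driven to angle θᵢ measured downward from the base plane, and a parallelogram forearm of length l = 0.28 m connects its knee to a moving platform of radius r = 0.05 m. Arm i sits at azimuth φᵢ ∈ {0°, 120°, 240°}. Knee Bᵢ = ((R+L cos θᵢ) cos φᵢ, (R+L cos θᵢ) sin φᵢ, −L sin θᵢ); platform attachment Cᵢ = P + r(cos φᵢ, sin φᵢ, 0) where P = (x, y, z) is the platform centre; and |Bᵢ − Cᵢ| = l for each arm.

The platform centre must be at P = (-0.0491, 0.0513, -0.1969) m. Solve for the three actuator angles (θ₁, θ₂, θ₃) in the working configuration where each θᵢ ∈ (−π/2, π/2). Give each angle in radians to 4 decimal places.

θ₁ = 0.9600, θ₂ = 0.0867, θ₃ = 0.7855

arm 1 (φ=0.0°): x'=-0.0491, y'=0.0513
  e−x'=0.1791;  (l²−L²−(e−x')²−y'²−z²)/2L = -0.0586
  θ1 = atan2(B,A) + arccos(C/0.2662) = 0.9600
φ2=120.0° → target in arm frame (0.0690, 0.0169)
  e−x'=0.0610;  (l²−L²−(e−x')²−y'²−z²)/2L = 0.0437
  θ2 = atan2(B,A) + arccos(C/0.2061) = 0.0867
arm 3 (φ=240.0°): x'=-0.0199, y'=-0.0682
  e−x'=0.1499;  (l²−L²−(e−x')²−y'²−z²)/2L = -0.0333
  √(A²+B²)=0.2475;  θ3 = -0.9202+1.7056 ≈ 0.7855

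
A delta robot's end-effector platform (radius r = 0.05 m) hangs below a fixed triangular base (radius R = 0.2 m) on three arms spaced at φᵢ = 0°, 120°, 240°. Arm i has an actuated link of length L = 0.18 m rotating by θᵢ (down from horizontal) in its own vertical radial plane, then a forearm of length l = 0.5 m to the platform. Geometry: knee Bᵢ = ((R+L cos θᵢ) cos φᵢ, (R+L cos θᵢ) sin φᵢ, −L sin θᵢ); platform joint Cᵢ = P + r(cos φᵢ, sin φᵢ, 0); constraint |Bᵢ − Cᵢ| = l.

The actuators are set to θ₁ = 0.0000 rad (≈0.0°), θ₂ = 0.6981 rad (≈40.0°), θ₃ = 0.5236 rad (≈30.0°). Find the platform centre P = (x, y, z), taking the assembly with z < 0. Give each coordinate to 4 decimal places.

(0.1068, -0.0294, -0.4465)

arm 1 at φ=0.0°: e+L cos θ1 = 0.3300;  O1 = (0.3300, 0.0000, 0.0000)
arm 2 at φ=120.0°: e+L cos θ2 = 0.2879;  O2 = (-0.1439, 0.2493, -0.1157)
O3 = (0.3059·cos240.0°, 0.3059·sin240.0°, -0.0900) = (-0.1529, -0.2649, -0.0900)
|O₂|²−|O₁|² = -0.0126;  |O₃|²−|O₁|² = -0.0072
plane₁₂: -0.9479x+0.4986y+-0.2314z = -0.0126
det = 0.9838;  x = 0.0105+-0.2158z,  y = -0.0054+0.0537z
sphere 1 gives Az²+Bz+C=0 with A=1.0495, B=0.1374, C=-0.1479;  B²−4AC=0.6396;  roots -0.4465, 0.3156;  negative root z = -0.4465
x = 0.1068, y = -0.0294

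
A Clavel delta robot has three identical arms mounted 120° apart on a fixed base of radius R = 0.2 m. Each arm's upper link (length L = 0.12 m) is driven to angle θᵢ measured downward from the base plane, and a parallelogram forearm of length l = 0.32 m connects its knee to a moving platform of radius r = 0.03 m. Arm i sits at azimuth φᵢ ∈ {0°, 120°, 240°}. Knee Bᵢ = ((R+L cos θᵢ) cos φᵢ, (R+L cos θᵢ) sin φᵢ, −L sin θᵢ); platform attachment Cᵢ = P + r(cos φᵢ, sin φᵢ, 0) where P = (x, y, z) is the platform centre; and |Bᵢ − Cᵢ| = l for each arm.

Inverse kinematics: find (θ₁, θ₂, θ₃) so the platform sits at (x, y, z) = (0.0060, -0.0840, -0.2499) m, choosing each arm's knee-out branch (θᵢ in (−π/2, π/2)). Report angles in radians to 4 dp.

arm 1 (φ=0.0°): x'=0.0060, y'=-0.0840
  A=0.1640, B=-0.2499, C=(l²−L²−A²−y'²−z²)/(2L)=-0.0350
  γ=atan2(-0.2499,0.1640)=-0.9900;  ψ=arccos(-0.1171)=1.6882;  θ1=γ+ψ≈0.6982
rotate P by −φ2: (-0.0757, 0.0368, -0.2499)
  e−x'=0.2457;  (l²−L²−(e−x')²−y'²−z²)/2L = -0.1508
  γ=atan2(-0.2499,0.2457)=-0.7938;  ψ=arccos(-0.4303)=2.0156;  θ2=γ+ψ≈1.2218
arm 3 (φ=240.0°): x'=0.0697, y'=0.0472
  A cos θ + B sin θ = C:  0.1003·cos θ + -0.2499·sin θ = 0.0553
  γ=atan2(-0.2499,0.1003)=-1.1893;  ψ=arccos(0.2054)=1.3640;  θ3=γ+ψ≈0.1747

θ₁ = 0.6982, θ₂ = 1.2218, θ₃ = 0.1747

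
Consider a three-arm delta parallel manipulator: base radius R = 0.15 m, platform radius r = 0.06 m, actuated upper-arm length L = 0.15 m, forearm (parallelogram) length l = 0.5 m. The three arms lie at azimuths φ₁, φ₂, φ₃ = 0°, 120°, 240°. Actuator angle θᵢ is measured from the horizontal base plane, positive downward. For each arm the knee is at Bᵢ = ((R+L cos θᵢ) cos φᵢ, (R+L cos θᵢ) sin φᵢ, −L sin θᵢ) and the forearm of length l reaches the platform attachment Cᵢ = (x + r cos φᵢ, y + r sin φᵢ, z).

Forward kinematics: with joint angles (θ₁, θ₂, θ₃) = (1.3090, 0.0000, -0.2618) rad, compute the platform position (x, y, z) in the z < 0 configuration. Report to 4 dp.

arm 1 at φ=0.0°: ρ1 = 0.1288;  centre 1 = (0.1288, 0.0000, -0.1449)
φ2=120.0°: virtual centre (-0.1200, 0.2078, 0.0000), radius l
arm 3 at φ=240.0°: ρ3 = 0.2349;  centre 3 = (-0.1174, -0.2034, 0.0388)
eliminate P² terms by subtracting sphere 1 from 2 and 3
linear system: -0.4976x+0.4157y = 0.0200−0.2898z; -0.4925x+-0.4068y = 0.0191−0.3674z
det = 0.4072;  x = -0.0395+0.6646z,  y = 0.0009+0.0985z
quadratic in z: (1.4514)z²+(0.0662)z+(-0.2007)=0, √Δ=1.0814 → z ∈ {-0.3954, 0.3497}; z = -0.3954 (taking z<0)
x = -0.3022, y = -0.0381

(-0.3022, -0.0381, -0.3954)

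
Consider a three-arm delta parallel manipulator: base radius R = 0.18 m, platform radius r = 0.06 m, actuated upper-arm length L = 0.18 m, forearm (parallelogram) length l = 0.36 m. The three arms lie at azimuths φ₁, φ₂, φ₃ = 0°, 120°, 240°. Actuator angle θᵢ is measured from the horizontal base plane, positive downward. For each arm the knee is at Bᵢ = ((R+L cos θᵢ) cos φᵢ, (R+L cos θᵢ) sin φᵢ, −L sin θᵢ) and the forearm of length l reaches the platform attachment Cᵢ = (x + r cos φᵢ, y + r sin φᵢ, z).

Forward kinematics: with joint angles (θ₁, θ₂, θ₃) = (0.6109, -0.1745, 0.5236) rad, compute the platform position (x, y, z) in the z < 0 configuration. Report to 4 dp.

centre 1 = (0.2674·cos0.0°, 0.2674·sin0.0°, -0.1032) = (0.2674, 0.0000, -0.1032)
φ2=120.0°: virtual centre (-0.1486, 0.2574, 0.0313), radius l
centre 3 = (0.2759·cos240.0°, 0.2759·sin240.0°, -0.0900) = (-0.1379, -0.2389, -0.0900)
|centre ₂|²−|centre ₁|² = 0.0072;  |centre ₃|²−|centre ₁|² = 0.0020
plane₁₂: -0.8322x+0.5149y+0.2690z = 0.0072
Cramer: x(z) = -0.0055+0.1744z;  y(z) = 0.0051-0.2405z
into |P−centre ₁|² = l²: 1.0883z² + 0.1089z + -0.0444 = 0;  Δ = 0.2053;  z = -0.2582 or 0.1581 → z<0 root = -0.2582
x = -0.0505, y = 0.0671

(-0.0505, 0.0671, -0.2582)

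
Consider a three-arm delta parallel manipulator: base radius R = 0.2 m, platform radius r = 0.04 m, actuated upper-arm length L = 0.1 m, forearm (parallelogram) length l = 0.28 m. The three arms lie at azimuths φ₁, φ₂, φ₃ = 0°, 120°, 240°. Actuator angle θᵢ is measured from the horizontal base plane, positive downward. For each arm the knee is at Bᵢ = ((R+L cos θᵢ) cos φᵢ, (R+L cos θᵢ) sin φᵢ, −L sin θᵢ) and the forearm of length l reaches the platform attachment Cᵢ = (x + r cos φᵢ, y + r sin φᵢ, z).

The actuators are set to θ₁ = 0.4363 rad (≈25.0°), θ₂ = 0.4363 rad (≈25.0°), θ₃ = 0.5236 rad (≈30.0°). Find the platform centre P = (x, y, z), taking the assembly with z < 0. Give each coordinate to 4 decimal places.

S1 = (0.2506·cos0.0°, 0.2506·sin0.0°, -0.0423) = (0.2506, 0.0000, -0.0423)
S2 = (0.2506·cos120.0°, 0.2506·sin120.0°, -0.0423) = (-0.1253, 0.2171, -0.0423)
S3 = (0.2466·cos240.0°, 0.2466·sin240.0°, -0.0500) = (-0.1233, -0.2136, -0.0500)
|S₂|²−|S₁|² = 0.0000;  |S₃|²−|S₁|² = -0.0013
plane₁₂: -0.7519x+0.4341y+0.0000z = 0.0000
Cramer: x(z) = 0.0009-0.0104z;  y(z) = 0.0015-0.0180z
into |P−S₁|² = l²: 1.0004z² + 0.0897z + -0.0142 = 0;  Δ = 0.0650;  z = -0.1722 or 0.0826 → z<0 root = -0.1722
x = 0.0027, y = 0.0046

(0.0027, 0.0046, -0.1722)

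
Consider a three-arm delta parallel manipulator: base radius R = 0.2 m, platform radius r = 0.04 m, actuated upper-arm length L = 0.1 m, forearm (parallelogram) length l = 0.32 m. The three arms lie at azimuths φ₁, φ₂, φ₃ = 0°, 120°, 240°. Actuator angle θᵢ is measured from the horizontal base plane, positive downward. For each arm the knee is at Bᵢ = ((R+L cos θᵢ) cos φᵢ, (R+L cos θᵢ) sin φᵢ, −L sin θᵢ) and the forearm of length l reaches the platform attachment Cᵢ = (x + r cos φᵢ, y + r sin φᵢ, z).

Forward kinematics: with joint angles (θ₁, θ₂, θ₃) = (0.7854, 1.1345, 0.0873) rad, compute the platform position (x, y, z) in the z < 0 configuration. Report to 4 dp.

(-0.0108, -0.0767, -0.2662)

arm 1 at φ=0.0°: ρ1 = 0.2307;  centre 1 = (0.2307, 0.0000, -0.0707)
centre 2 = (0.2023·cos120.0°, 0.2023·sin120.0°, -0.0906) = (-0.1011, 0.1752, -0.0906)
φ3=240.0°: virtual centre (-0.1298, -0.2248, -0.0087), radius l
eliminate P² terms by subtracting sphere 1 from 2 and 3
[-0.6637 0.3503 -0.0398]·P = -0.0091;  [-0.7210 -0.4497 0.1240]·P = 0.0093
det = 0.5510;  x = 0.0015+0.0463z,  y = -0.0231+0.2015z
quadratic in z: (1.0427)z²+(0.1109)z+(-0.0444)=0, √Δ=0.4442 → z ∈ {-0.2662, 0.1598}; z = -0.2662 (taking z<0)
x = -0.0108, y = -0.0767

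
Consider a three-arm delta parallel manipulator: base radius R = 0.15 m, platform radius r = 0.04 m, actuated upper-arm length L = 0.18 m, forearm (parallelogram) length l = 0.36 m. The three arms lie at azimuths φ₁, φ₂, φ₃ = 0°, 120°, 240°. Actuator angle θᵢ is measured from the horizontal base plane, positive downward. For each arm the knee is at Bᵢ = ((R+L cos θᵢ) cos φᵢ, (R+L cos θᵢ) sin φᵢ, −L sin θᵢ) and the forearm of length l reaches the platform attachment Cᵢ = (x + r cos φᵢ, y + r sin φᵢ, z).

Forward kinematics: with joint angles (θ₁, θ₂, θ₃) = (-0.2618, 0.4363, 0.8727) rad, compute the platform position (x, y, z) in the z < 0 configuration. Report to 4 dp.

centre 1 = (0.2839·cos0.0°, 0.2839·sin0.0°, 0.0466) = (0.2839, 0.0000, 0.0466)
φ2=120.0°: virtual centre (-0.1366, 0.2365, -0.0761), radius l
φ3=240.0°: virtual centre (-0.1128, -0.1955, -0.1379), radius l
eliminate P² terms by subtracting sphere 1 from 2 and 3
[-0.8409 0.4731 -0.2453]·P = -0.0024;  [-0.7934 -0.3909 -0.3690]·P = -0.0128
det = 0.7041;  x = 0.0099+-0.3841z,  y = 0.0126+-0.1642z
into |P−centre ₁|² = l²: 1.1745z² + 0.1131z + -0.0522 = 0;  Δ = 0.2581;  z = -0.2645 or 0.1681 → z<0 root = -0.2645
x = 0.1115, y = 0.0560

(0.1115, 0.0560, -0.2645)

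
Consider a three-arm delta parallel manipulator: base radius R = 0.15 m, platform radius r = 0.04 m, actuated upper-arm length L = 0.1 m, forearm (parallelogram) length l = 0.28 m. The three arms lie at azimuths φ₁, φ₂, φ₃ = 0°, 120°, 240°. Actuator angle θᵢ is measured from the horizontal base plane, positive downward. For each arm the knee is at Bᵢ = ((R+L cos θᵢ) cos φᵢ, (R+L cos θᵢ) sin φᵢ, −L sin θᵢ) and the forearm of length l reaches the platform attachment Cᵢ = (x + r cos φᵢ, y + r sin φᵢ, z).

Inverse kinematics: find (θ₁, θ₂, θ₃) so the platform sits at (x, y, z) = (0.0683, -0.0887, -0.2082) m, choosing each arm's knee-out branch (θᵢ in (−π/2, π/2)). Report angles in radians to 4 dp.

θ₁ = -0.1746, θ₂ = 1.2213, θ₃ = 0.0868

arm 1 (φ=0.0°): x'=0.0683, y'=-0.0887
  e−x'=0.0417;  (l²−L²−(e−x')²−y'²−z²)/2L = 0.0772
  √(A²+B²)=0.2123;  θ1 = -1.3731+1.1985 ≈ -0.1746
φ2=120.0° → target in arm frame (-0.1110, -0.0148)
  e−x'=0.2210;  (l²−L²−(e−x')²−y'²−z²)/2L = -0.1200
  √(A²+B²)=0.3036;  θ2 = -0.7557+1.9770 ≈ 1.2213
arm 3 (φ=240.0°): x'=0.0427, y'=0.1035
  A cos θ + B sin θ = C:  0.0673·cos θ + -0.2082·sin θ = 0.0490
  γ=atan2(-0.2082,0.0673)=-1.2580;  ψ=arccos(0.2241)=1.3448;  θ3=γ+ψ≈0.0868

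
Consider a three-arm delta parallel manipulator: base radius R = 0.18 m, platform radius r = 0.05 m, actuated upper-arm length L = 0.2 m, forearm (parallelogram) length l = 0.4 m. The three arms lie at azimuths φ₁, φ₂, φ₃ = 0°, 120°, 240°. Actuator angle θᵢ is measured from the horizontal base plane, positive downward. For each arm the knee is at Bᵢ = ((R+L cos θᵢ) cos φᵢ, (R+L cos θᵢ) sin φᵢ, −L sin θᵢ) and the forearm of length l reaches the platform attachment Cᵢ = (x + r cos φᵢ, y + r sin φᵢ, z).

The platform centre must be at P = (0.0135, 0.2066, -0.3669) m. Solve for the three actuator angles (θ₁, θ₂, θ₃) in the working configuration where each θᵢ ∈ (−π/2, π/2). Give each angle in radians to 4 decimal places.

θ₁ = 0.7857, θ₂ = 0.0874, θ₃ = 1.3966

arm 1 (φ=0.0°): x'=0.0135, y'=0.2066
  e−x'=0.1165;  (l²−L²−(e−x')²−y'²−z²)/2L = -0.1772
  γ=atan2(-0.3669,0.1165)=-1.2633;  ψ=arccos(-0.4603)=2.0491;  θ1=γ+ψ≈0.7857
arm 2 (φ=120.0°): x'=0.1722, y'=-0.1150
  A=-0.0422, B=-0.3669, C=(l²−L²−A²−y'²−z²)/(2L)=-0.0740
  √(A²+B²)=0.3693;  θ2 = -1.6852+1.7727 ≈ 0.0874
arm 3 (φ=240.0°): x'=-0.1857, y'=-0.0916
  A cos θ + B sin θ = C:  0.3157·cos θ + -0.3669·sin θ = -0.3066
  θ3 = atan2(B,A) + arccos(C/0.4840) = 1.3966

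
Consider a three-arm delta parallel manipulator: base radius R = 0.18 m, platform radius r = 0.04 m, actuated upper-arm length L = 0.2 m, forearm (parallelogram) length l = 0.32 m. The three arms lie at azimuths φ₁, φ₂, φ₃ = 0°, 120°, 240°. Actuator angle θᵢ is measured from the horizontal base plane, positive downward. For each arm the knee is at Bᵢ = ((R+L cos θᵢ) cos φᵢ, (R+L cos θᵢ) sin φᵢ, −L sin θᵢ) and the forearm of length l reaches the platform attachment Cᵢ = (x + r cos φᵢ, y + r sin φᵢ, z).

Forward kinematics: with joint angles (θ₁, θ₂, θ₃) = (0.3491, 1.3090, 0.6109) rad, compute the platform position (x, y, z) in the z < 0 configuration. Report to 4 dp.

S1 = (0.3279·cos0.0°, 0.3279·sin0.0°, -0.0684) = (0.3279, 0.0000, -0.0684)
φ2=120.0°: virtual centre (-0.0959, 0.1661, -0.1932), radius l
S3 = (0.3038·cos240.0°, 0.3038·sin240.0°, -0.1147) = (-0.1519, -0.2631, -0.1147)
eliminate P² terms by subtracting sphere 1 from 2 and 3
plane₁₂: -0.8476x+0.3321y+-0.2495z = -0.0381
Cramer: x(z) = 0.0292-0.2119z;  y(z) = -0.0404+0.2105z
into |P−S₁|² = l²: 1.0892z² + 0.2465z + -0.0068 = 0;  Δ = 0.0905;  z = -0.2512 or 0.0250 → z<0 root = -0.2512
x = 0.0824, y = -0.0932

(0.0824, -0.0932, -0.2512)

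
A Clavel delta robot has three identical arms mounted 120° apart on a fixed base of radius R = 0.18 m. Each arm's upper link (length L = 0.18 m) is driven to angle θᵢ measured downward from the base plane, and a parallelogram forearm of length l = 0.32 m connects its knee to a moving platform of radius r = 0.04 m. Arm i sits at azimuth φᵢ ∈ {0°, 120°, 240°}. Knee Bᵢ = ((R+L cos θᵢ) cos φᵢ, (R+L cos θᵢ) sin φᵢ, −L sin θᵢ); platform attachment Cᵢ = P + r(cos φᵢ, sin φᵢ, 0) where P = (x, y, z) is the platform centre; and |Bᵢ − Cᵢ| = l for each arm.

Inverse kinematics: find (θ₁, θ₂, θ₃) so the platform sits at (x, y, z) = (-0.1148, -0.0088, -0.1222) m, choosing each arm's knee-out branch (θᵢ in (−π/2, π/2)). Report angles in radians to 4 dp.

arm 1 (φ=0.0°): x'=-0.1148, y'=-0.0088
  A=0.2548, B=-0.1222, C=(l²−L²−A²−y'²−z²)/(2L)=-0.0276
  √(A²+B²)=0.2826;  θ1 = -0.4472+1.6686 ≈ 1.2214
arm 2 (φ=120.0°): x'=0.0498, y'=0.1038
  A cos θ + B sin θ = C:  0.0902·cos θ + -0.1222·sin θ = 0.1004
  γ=atan2(-0.1222,0.0902)=-0.9348;  ψ=arccos(0.6611)=0.8486;  θ2=γ+ψ≈-0.0863
arm 3 (φ=240.0°): x'=0.0650, y'=-0.0950
  A cos θ + B sin θ = C:  0.0750·cos θ + -0.1222·sin θ = 0.1123
  √(A²+B²)=0.1434;  θ3 = -1.0205+0.6712 ≈ -0.3492

θ₁ = 1.2214, θ₂ = -0.0863, θ₃ = -0.3492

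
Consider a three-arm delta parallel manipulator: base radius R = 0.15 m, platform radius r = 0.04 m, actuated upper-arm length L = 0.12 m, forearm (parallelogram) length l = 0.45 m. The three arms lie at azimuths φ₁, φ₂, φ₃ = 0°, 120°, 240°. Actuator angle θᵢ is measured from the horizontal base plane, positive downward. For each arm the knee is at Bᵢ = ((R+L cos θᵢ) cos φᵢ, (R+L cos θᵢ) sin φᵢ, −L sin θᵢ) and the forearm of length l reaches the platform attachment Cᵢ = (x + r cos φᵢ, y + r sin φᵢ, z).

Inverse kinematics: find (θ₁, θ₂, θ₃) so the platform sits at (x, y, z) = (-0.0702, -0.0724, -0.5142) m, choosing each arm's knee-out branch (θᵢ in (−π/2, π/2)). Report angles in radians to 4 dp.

θ₁ = 1.3961, θ₂ = 1.2214, θ₃ = 0.6979

arm 1 (φ=0.0°): x'=-0.0702, y'=-0.0724
  e−x'=0.1802;  (l²−L²−(e−x')²−y'²−z²)/2L = -0.4751
  √(A²+B²)=0.5449;  θ1 = -1.2337+2.6299 ≈ 1.3961
arm 2 (φ=120.0°): x'=-0.0276, y'=0.0970
  A=0.1376, B=-0.5142, C=(l²−L²−A²−y'²−z²)/(2L)=-0.4360
  √(A²+B²)=0.5323;  θ2 = -1.3093+2.5307 ≈ 1.2214
φ3=240.0° → target in arm frame (0.0978, -0.0246)
  A=0.0122, B=-0.5142, C=(l²−L²−A²−y'²−z²)/(2L)=-0.3211
  γ=atan2(-0.5142,0.0122)=-1.5471;  ψ=arccos(-0.6242)=2.2449;  θ3=γ+ψ≈0.6979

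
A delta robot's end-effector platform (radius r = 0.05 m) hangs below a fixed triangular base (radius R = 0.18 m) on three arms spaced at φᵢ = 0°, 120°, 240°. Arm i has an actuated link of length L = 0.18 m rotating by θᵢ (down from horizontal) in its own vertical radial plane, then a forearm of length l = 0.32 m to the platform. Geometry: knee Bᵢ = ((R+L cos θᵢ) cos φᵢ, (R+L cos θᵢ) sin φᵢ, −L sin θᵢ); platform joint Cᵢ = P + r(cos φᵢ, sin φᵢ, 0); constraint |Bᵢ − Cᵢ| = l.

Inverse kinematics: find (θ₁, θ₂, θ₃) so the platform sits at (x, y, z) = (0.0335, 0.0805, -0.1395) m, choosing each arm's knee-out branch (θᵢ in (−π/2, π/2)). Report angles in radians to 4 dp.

θ₁ = -0.0001, θ₂ = -0.2623, θ₃ = 0.9600

φ1=0.0° → target in arm frame (0.0335, 0.0805)
  e−x'=0.0965;  (l²−L²−(e−x')²−y'²−z²)/2L = 0.0965
  √(A²+B²)=0.1696;  θ1 = -0.9656+0.9655 ≈ -0.0001
φ2=120.0° → target in arm frame (0.0530, -0.0693)
  A cos θ + B sin θ = C:  0.0770·cos θ + -0.1395·sin θ = 0.1106
  θ2 = atan2(B,A) + arccos(C/0.1594) = -0.2623
rotate P by −φ3: (-0.0865, -0.0112, -0.1395)
  A=0.2165, B=-0.1395, C=(l²−L²−A²−y'²−z²)/(2L)=0.0099
  √(A²+B²)=0.2575;  θ3 = -0.5725+1.5324 ≈ 0.9600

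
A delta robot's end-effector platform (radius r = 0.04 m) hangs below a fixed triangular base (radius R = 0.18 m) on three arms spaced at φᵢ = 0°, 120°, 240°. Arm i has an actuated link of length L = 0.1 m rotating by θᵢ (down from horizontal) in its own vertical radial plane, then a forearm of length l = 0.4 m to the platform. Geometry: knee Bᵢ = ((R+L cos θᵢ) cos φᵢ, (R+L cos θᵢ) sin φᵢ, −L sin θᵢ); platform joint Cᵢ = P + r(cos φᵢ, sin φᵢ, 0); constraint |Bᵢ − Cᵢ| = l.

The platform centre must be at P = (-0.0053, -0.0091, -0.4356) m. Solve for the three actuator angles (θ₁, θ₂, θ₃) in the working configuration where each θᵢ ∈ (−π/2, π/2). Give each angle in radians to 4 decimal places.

θ₁ = 1.0475, θ₂ = 1.0472, θ₃ = 0.9599

φ1=0.0° → target in arm frame (-0.0053, -0.0091)
  A=0.1453, B=-0.4356, C=(l²−L²−A²−y'²−z²)/(2L)=-0.3047
  γ=atan2(-0.4356,0.1453)=-1.2488;  ψ=arccos(-0.6636)=2.2964;  θ1=γ+ψ≈1.0475
rotate P by −φ2: (-0.0052, 0.0091, -0.4356)
  A=0.1452, B=-0.4356, C=(l²−L²−A²−y'²−z²)/(2L)=-0.3046
  θ2 = atan2(B,A) + arccos(C/0.4592) = 1.0472
φ3=240.0° → target in arm frame (0.0105, 0.0000)
  A cos θ + B sin θ = C:  0.1295·cos θ + -0.4356·sin θ = -0.2825
  √(A²+B²)=0.4544;  θ3 = -1.2819+2.2418 ≈ 0.9599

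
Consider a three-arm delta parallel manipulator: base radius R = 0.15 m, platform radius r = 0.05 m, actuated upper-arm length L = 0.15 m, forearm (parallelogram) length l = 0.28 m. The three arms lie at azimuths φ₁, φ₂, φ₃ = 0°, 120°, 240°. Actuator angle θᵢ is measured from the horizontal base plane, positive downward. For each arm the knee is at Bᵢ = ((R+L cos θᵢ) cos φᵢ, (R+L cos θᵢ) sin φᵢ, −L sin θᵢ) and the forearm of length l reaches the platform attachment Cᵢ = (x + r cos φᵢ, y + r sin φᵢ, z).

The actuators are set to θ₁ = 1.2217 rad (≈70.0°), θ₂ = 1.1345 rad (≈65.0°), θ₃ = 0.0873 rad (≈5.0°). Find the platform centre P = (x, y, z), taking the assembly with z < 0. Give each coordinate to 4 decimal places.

(-0.0755, -0.1064, -0.2660)

O1 = (0.1513·cos0.0°, 0.1513·sin0.0°, -0.1410) = (0.1513, 0.0000, -0.1410)
arm 2 at φ=120.0°: ρ2 = 0.1634;  O2 = (-0.0817, 0.1415, -0.1359)
arm 3 at φ=240.0°: ρ3 = 0.2494;  O3 = (-0.1247, -0.2160, -0.0131)
subtract pairs → two planes through P
plane₁₂: -0.4660x+0.2830y+0.0100z = 0.0024
Cramer: x(z) = -0.0185+0.2145z;  y(z) = -0.0218+0.3179z
into |P−O₁|² = l²: 1.1471z² + 0.1952z + -0.0292 = 0;  Δ = 0.1722;  z = -0.2660 or 0.0958 → z<0 root = -0.2660
x = -0.0755, y = -0.1064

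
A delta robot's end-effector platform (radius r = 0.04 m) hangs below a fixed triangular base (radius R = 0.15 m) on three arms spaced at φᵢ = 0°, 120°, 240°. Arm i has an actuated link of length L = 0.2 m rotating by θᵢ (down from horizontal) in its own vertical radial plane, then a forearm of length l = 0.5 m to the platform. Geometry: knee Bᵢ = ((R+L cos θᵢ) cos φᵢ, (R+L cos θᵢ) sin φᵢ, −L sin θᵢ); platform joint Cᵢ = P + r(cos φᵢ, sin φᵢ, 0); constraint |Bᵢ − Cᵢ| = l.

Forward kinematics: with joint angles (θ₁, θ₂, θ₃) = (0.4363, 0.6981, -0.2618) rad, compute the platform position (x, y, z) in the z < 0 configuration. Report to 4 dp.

arm 1 at φ=0.0°: ρ1 = 0.2913;  S1 = (0.2913, 0.0000, -0.0845)
φ2=120.0°: virtual centre (-0.1316, 0.2279, -0.1286), radius l
φ3=240.0°: virtual centre (-0.1516, -0.2626, 0.0518), radius l
|S₂|²−|S₁|² = -0.0062;  |S₃|²−|S₁|² = 0.0026
linear system: -0.8457x+0.4559y = -0.0062−-0.0881z; -0.8857x+-0.5251y = 0.0026−0.2726z
det = 0.8479;  x = 0.0024+0.0920z,  y = -0.0091+0.3639z
into |P−S₁|² = l²: 1.1409z² + 0.1093z + -0.1593 = 0;  Δ = 0.7391;  z = -0.4247 or 0.3289 → z<0 root = -0.4247
x = -0.0367, y = -0.1636

(-0.0367, -0.1636, -0.4247)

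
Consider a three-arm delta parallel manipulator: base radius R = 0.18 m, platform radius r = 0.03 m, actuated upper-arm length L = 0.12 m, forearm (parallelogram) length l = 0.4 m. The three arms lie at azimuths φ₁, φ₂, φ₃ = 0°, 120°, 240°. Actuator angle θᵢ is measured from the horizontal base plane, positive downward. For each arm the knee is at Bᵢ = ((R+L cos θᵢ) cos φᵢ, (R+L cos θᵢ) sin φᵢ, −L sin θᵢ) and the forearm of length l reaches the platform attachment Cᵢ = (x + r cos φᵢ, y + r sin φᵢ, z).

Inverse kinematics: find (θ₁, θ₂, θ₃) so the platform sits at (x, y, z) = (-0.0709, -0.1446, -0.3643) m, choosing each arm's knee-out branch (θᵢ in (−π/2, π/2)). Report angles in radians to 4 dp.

θ₁ = 1.1343, θ₂ = 1.2218, θ₃ = -0.1745

φ1=0.0° → target in arm frame (-0.0709, -0.1446)
  A=0.2209, B=-0.3643, C=(l²−L²−A²−y'²−z²)/(2L)=-0.2368
  θ1 = atan2(B,A) + arccos(C/0.4260) = 1.1343
rotate P by −φ2: (-0.0898, 0.1337, -0.3643)
  e−x'=0.2398;  (l²−L²−(e−x')²−y'²−z²)/2L = -0.2603
  √(A²+B²)=0.4361;  θ2 = -0.9887+2.2105 ≈ 1.2218
rotate P by −φ3: (0.1607, 0.0109, -0.3643)
  A=-0.0107, B=-0.3643, C=(l²−L²−A²−y'²−z²)/(2L)=0.0527
  γ=atan2(-0.3643,-0.0107)=-1.6001;  ψ=arccos(0.1447)=1.4256;  θ3=γ+ψ≈-0.1745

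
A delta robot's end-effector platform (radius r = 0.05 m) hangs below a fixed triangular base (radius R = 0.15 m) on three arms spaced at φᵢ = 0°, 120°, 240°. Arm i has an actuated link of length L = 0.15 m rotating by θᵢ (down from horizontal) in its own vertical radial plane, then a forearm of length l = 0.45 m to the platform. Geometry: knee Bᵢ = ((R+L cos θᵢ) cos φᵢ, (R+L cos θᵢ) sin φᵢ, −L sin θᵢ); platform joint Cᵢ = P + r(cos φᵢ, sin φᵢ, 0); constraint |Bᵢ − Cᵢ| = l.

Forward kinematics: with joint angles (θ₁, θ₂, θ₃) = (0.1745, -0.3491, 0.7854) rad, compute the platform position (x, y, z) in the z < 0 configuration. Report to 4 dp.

(0.0149, 0.1623, -0.3753)

S1 = (0.2477·cos0.0°, 0.2477·sin0.0°, -0.0260) = (0.2477, 0.0000, -0.0260)
arm 2 at φ=120.0°: e+L cos θ2 = 0.2410;  S2 = (-0.1205, 0.2087, 0.0513)
φ3=240.0°: virtual centre (-0.1030, -0.1785, -0.1061), radius l
subtract pairs → two planes through P
linear system: -0.7364x+0.4173y = -0.0014−0.1547z; -0.7015x+-0.3569y = -0.0083−-0.1600z
Cramer: x(z) = 0.0071-0.0208z;  y(z) = 0.0093-0.4075z
sphere 1 gives Az²+Bz+C=0 with A=1.1665, B=0.0545, C=-0.1438;  B²−4AC=0.6741;  roots -0.3753, 0.3286;  negative root z = -0.3753
x = 0.0149, y = 0.1623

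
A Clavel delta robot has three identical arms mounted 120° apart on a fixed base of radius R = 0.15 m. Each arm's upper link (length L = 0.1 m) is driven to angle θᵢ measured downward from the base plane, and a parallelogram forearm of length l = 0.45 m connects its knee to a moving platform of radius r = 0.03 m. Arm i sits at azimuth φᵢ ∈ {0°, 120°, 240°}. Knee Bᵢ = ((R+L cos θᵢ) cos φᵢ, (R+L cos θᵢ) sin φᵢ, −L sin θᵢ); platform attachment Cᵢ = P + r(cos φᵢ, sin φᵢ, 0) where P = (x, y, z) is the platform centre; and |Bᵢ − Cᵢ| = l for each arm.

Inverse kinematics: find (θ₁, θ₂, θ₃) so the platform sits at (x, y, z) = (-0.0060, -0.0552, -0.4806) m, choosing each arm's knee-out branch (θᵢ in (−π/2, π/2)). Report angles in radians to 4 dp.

θ₁ = 0.8722, θ₂ = 1.0466, θ₃ = 0.6105

rotate P by −φ1: (-0.0060, -0.0552, -0.4806)
  A cos θ + B sin θ = C:  0.1260·cos θ + -0.4806·sin θ = -0.2870
  γ=atan2(-0.4806,0.1260)=-1.3144;  ψ=arccos(-0.5776)=2.1866;  θ1=γ+ψ≈0.8722
φ2=120.0° → target in arm frame (-0.0448, 0.0328)
  e−x'=0.1648;  (l²−L²−(e−x')²−y'²−z²)/2L = -0.3336
  θ2 = atan2(B,A) + arccos(C/0.5081) = 1.0466
arm 3 (φ=240.0°): x'=0.0508, y'=0.0224
  A cos θ + B sin θ = C:  0.0692·cos θ + -0.4806·sin θ = -0.2188
  θ3 = atan2(B,A) + arccos(C/0.4856) = 0.6105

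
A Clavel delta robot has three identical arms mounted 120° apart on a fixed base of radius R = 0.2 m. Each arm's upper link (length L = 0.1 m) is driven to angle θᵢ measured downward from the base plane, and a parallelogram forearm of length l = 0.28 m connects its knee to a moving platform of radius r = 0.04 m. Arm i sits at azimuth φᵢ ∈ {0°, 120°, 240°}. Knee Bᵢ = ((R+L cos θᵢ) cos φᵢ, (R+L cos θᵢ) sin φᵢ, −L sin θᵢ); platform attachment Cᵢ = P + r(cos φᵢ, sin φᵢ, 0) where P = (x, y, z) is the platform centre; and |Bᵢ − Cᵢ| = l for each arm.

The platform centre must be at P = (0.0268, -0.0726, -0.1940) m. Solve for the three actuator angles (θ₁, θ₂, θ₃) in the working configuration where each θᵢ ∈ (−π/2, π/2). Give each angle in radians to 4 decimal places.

θ₁ = 0.4362, θ₂ = 1.3087, θ₃ = 0.1751

rotate P by −φ1: (0.0268, -0.0726, -0.1940)
  A cos θ + B sin θ = C:  0.1332·cos θ + -0.1940·sin θ = 0.0388
  γ=atan2(-0.1940,0.1332)=-0.9691;  ψ=arccos(0.1647)=1.4054;  θ1=γ+ψ≈0.4362
φ2=120.0° → target in arm frame (-0.0763, 0.0131)
  A cos θ + B sin θ = C:  0.2363·cos θ + -0.1940·sin θ = -0.1262
  γ=atan2(-0.1940,0.2363)=-0.6875;  ψ=arccos(-0.4127)=1.9962;  θ2=γ+ψ≈1.3087
rotate P by −φ3: (0.0495, 0.0595, -0.1940)
  e−x'=0.1105;  (l²−L²−(e−x')²−y'²−z²)/2L = 0.0750
  √(A²+B²)=0.2233;  θ3 = -1.0529+1.2281 ≈ 0.1751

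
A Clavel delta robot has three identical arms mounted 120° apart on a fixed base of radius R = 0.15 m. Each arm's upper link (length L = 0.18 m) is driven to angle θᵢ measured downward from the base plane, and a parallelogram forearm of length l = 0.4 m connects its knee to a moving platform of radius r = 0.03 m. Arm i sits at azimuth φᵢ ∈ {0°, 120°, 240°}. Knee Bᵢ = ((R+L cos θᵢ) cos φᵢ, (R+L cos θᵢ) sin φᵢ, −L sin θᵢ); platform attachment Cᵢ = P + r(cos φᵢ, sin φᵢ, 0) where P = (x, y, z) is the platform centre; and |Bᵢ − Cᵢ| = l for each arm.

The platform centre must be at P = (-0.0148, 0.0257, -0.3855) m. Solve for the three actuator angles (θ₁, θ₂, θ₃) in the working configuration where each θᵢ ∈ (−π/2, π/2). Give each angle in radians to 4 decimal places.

φ1=0.0° → target in arm frame (-0.0148, 0.0257)
  A cos θ + B sin θ = C:  0.1348·cos θ + -0.3855·sin θ = -0.1107
  θ1 = atan2(B,A) + arccos(C/0.4084) = 0.6108
φ2=120.0° → target in arm frame (0.0297, 0.0000)
  e−x'=0.0903;  (l²−L²−(e−x')²−y'²−z²)/2L = -0.0810
  √(A²+B²)=0.3959;  θ2 = -1.3406+1.7769 ≈ 0.4363
rotate P by −φ3: (-0.0149, -0.0257, -0.3855)
  e−x'=0.1349;  (l²−L²−(e−x')²−y'²−z²)/2L = -0.1107
  γ=atan2(-0.3855,0.1349)=-1.2343;  ψ=arccos(-0.2711)=1.8453;  θ3=γ+ψ≈0.6110

θ₁ = 0.6108, θ₂ = 0.4363, θ₃ = 0.6110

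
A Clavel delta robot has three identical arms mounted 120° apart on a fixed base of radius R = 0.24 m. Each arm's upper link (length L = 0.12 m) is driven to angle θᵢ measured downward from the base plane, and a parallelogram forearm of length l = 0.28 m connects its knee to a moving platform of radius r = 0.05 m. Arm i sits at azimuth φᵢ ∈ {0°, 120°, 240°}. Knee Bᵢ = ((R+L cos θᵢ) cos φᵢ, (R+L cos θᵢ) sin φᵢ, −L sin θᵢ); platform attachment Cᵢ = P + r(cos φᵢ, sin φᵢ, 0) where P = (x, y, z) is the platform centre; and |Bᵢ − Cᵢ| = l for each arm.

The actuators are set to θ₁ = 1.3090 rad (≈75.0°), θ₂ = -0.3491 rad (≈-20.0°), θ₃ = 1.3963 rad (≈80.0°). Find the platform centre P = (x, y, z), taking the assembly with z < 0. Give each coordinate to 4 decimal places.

arm 1 at φ=0.0°: e+L cos θ1 = 0.2211;  S1 = (0.2211, 0.0000, -0.1159)
φ2=120.0°: virtual centre (-0.1514, 0.2622, 0.0410), radius l
arm 3 at φ=240.0°: e+L cos θ3 = 0.2108;  S3 = (-0.1054, -0.1826, -0.1182)
|S₂|²−|S₁|² = 0.0310;  |S₃|²−|S₁|² = -0.0039
linear system: -0.7449x+0.5244y = 0.0310−0.3139z; -0.6529x+-0.3652y = -0.0039−-0.0045z
Cramer: x(z) = -0.0151+0.1827z;  y(z) = 0.0377-0.3391z
into |P−S₁|² = l²: 1.1484z² + 0.1199z + -0.0078 = 0;  Δ = 0.0500;  z = -0.1496 or 0.0451 → z<0 root = -0.1496
x = -0.0425, y = 0.0884

(-0.0425, 0.0884, -0.1496)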